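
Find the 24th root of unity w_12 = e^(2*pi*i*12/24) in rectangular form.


Angle = 360*12/24 = 180°
a = cos(180°) = -1.0000
b = sin(180°) = 0

-1.0000 + 0i


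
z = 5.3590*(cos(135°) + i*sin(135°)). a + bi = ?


a = 5.3590*cos(135°) = 5.3590*(-0.70711) = -3.7894
b = 5.3590*sin(135°) = 5.3590*0.70711 = 3.7894

-3.7894 + 3.7894i


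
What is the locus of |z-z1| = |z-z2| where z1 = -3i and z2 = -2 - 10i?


Equal distances means the locus is the perpendicular bisector of z1 and z2.
Midpoint = ((0+(-2))/2, (-3+(-10))/2) = (-1.0000, -6.5000)

Perpendicular bisector through (-1.0000, -6.5000)


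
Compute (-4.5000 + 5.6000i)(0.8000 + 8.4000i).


Real = -4.5*0.8 - 5.6*8.4 = -3.6 - 47.04 = -50.64
Imag = -4.5*8.4 + 0.8*5.6 = -37.8 + 4.48 = -33.32

-50.6400 - 33.3200i


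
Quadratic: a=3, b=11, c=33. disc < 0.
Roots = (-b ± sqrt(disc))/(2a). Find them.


disc = 11^2 - 4*3*33 = 121 - 396 = -275
sqrt(|disc|) = sqrt(275) = 16.5831
Real part = -11/(2*3) = -1.8333
Imag part = 16.5831/(2*3) = 2.7639

-1.8333 ± 2.7639i


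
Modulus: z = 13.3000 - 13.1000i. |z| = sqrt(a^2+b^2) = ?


|z| = sqrt(13.3^2 + (-13.1)^2) = sqrt(176.89 + 171.61) = sqrt(348.5) = 18.6682

|z| = 18.6682


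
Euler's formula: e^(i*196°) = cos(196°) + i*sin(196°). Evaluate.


cos(196°) = -0.9613
sin(196°) = -0.2756

e^(i*196°) = -0.9613 - 0.2756i


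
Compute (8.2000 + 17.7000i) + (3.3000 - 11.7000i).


Real: 8.2 + 3.3 = 11.5
Imag: 17.7 - 11.7 = 6

11.5000 + 6.0000i


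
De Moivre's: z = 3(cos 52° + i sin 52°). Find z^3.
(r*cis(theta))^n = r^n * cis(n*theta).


r^3 = 3^3 = 27
n*theta = 3*52° = 156° = 156° (mod 360)
a = 27*cos(156°) = -24.6657
b = 27*sin(156°) = 10.9819

27 cis(156°) = -24.6657 + 10.9819i


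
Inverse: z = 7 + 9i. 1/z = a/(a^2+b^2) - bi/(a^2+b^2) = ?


|z|^2 = 49+81 = 130
1/z = (7 - 9i)/130

1/z = 0.0538 - 0.0692i


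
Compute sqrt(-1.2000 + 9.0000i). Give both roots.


|z| = sqrt(1.44+81) = 9.0796
sqrt((|z|+a)/2) = sqrt((9.0796+(-1.2))/2) = sqrt(3.9398) = 1.9849
sqrt((|z|-a)/2) = sqrt((9.0796-(-1.2))/2) = sqrt(5.1398) = 2.2671

±(1.9849 + 2.2671i) i.e. 1.9849 + 2.2671i and -1.9849 - 2.2671i


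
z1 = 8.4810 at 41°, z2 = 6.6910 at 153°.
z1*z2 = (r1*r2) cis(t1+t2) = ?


r = 8.4810 * 6.6910 = 56.7464
theta = 41° + 153° = 194° = 194° (mod 360)

56.7464 cis(194°)


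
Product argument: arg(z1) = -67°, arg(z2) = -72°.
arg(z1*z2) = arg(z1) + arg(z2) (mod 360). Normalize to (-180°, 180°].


arg(z1*z2) = -67° - 72° = -139°
Normalized to (-180°, 180°]: -139°

-139°


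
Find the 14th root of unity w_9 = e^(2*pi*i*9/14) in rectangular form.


Angle = 360*9/14 = 231.4286°
a = cos(231.4286°) = -0.6235
b = sin(231.4286°) = -0.7818

-0.6235 - 0.7818i


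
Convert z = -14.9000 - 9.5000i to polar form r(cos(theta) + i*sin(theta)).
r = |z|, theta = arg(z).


r = sqrt(222.01+90.25) = sqrt(312.26) = 17.6709
theta = atan2(-9.5, -14.9) = -147.4791 degrees

r = 17.6709, theta = -147.4791 degrees


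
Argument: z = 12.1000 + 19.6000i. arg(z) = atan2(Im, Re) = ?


Re = 12.1, Im = 19.6
arg = atan2(19.6, 12.1) = 58.3110 degrees

arg(z) = 58.3110 degrees


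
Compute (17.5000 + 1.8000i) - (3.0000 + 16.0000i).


Real: 17.5 - 3 = 14.5
Imag: 1.8 - 16 = -14.2

14.5000 - 14.2000i


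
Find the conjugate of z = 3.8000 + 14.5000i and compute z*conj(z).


z_bar = 3.8000 - 14.5000i
z*z_bar = 3.8^2 + 14.5^2 = 14.44 + 210.25 = 224.69

z_bar = 3.8000 - 14.5000i, z*z_bar = 224.69


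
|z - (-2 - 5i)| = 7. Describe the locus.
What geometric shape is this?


|z - z0| = r is a circle with center z0 and radius r.
Center = (-2, -5), radius = 7

Circle with center (-2, -5) and radius 7


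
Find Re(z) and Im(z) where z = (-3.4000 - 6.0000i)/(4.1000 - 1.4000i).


Multiply by conjugate: (-3.4000 - 6.0000i)(4.1000 + 1.4000i) / (4.1^2 + (-1.4)^2)
Numerator real = -3.4*4.1 - (6)*(-1.4) = -5.54
Numerator imag = -6*4.1 - (-3.4)*(-1.4) = -29.36
Denominator = 18.77
Re(z) = -5.54/18.77 = -0.2952
Im(z) = -29.36/18.77 = -1.5642

Re(z) = -0.2952, Im(z) = -1.5642


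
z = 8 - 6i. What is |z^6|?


|z| = sqrt(64+36) = sqrt(100) = 10
|z^6| = |z|^6 = 10^6 = 1000000

|z^6| = 1000000


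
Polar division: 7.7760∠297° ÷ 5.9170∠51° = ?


r = 7.7760 / 5.9170 = 1.3142
theta = 297° - 51° = 246° = 246° (mod 360)

1.3142 cis(246°)


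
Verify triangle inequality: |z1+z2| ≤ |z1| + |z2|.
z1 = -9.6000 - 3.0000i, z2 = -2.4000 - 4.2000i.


|z1| = sqrt((-9.6)^2 + (-3)^2) = sqrt(101.16) = 10.0578
|z2| = sqrt((-2.4)^2 + (-4.2)^2) = sqrt(23.4) = 4.8374
z1+z2 = -12.0000 - 7.2000i
|z1+z2| = sqrt(195.84) = 13.9943
|z1|+|z2| = 10.0578 + 4.8374 = 14.8952

|z1+z2| = 13.9943 ≤ |z1|+|z2| = 14.8952 (verified)


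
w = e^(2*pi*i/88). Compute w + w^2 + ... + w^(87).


With w = e^(2*pi*i/88), all 88 of the 88th roots of unity w^0 = 1, w, ..., w^(87) sum to 0: 1 + w + ... + w^(87) = (1 - w^88)/(1 - w) = 0 since w^88 = 1, w ≠ 1.
Removing the root 1: w + w^2 + ... + w^(87) = 0 - 1 = -1

Sum = -1


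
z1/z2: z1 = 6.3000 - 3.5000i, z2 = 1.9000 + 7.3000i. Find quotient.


Conjugate of z2 = 1.9000 - 7.3000i
Numerator: (6.3000 - 3.5000i)(1.9000 - 7.3000i) = -13.5800 - 52.6400i
Denominator: 1.9^2 + 7.3^2 = 56.9
Result = (-13.5800 - 52.6400i)/56.9

-0.2387 - 0.9251i


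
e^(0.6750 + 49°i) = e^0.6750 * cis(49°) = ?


e^0.6750 = 1.9640
cos(49°) = 0.65606
sin(49°) = 0.75471
Real = 1.9640*0.65606 = 1.2885
Imag = 1.9640*0.75471 = 1.4823

1.2885 + 1.4823i


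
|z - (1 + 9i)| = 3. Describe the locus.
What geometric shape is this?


|z - z0| = r is a circle with center z0 and radius r.
Center = (1, 9), radius = 3

Circle with center (1, 9) and radius 3


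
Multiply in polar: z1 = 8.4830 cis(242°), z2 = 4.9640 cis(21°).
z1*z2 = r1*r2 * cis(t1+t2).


r = 8.4830 * 4.9640 = 42.1096
theta = 242° + 21° = 263° = 263° (mod 360)

42.1096 cis(263°)


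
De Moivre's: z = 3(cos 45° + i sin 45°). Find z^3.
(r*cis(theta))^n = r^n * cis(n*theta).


r^3 = 3^3 = 27
n*theta = 3*45° = 135° = 135° (mod 360)
a = 27*cos(135°) = -19.0919
b = 27*sin(135°) = 19.0919

27 cis(135°) = -19.0919 + 19.0919i


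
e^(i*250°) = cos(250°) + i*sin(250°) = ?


cos(250°) = -0.3420
sin(250°) = -0.9397

e^(i*250°) = -0.3420 - 0.9397i


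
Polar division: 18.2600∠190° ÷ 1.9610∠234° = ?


r = 18.2600 / 1.9610 = 9.3116
theta = 190° - 234° = -44° = 316° (mod 360)

9.3116 cis(316°)


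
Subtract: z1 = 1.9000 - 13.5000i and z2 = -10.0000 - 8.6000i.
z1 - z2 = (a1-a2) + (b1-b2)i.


Real: 1.9 + 10 = 11.9
Imag: -13.5 + 8.6 = -4.9

11.9000 - 4.9000i


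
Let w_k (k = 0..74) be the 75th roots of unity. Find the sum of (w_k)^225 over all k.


The roots are w_k = w^k with w = e^(2*pi*i/75), and (w^k)^225 = (w^225)^k.
So S = 1 + u + u^2 + ... + u^(74) with u = w^225.
225 = 3*75 + 0, so 225 is a multiple of 75 and u = (w^75)^3 = 1.
Every one of the 75 terms equals 1: S = 75

S = 75


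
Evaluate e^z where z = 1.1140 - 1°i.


e^1.1140 = 3.04652
cos(-1°) = 0.99985
sin(-1°) = -0.01745
Real = 3.04652*0.99985 = 3.0461
Imag = 3.04652*(-0.01745) = -0.0532

3.0461 - 0.0532i


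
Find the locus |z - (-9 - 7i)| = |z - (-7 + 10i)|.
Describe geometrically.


Equal distances means the locus is the perpendicular bisector of z1 and z2.
Midpoint = ((-9+(-7))/2, (-7+10)/2) = (-8.0000, 1.5000)

Perpendicular bisector through (-8.0000, 1.5000)


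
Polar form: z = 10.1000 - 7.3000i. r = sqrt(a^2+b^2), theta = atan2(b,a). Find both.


r = sqrt(102.01+53.29) = sqrt(155.3) = 12.4619
theta = atan2(-7.3, 10.1) = -35.8584 degrees

r = 12.4619, theta = -35.8584 degrees


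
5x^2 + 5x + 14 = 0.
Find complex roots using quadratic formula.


disc = 5^2 - 4*5*14 = 25 - 280 = -255
sqrt(|disc|) = sqrt(255) = 15.9687
Real part = -5/(2*5) = -0.5000
Imag part = 15.9687/(2*5) = 1.5969

-0.5000 ± 1.5969i


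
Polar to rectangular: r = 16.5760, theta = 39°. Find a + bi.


a = 16.5760*cos(39°) = 16.5760*0.77715 = 12.8820
b = 16.5760*sin(39°) = 16.5760*0.62932 = 10.4316

12.8820 + 10.4316i


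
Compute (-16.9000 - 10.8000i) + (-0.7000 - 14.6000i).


Real: -16.9 - 0.7 = -17.6
Imag: -10.8 - 14.6 = -25.4

-17.6000 - 25.4000i


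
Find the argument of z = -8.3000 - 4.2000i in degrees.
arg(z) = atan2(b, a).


Re = -8.3, Im = -4.2
arg = atan2(-4.2, -8.3) = -153.1595 degrees

arg(z) = -153.1595 degrees


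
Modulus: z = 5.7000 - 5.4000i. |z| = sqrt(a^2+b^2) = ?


|z| = sqrt(5.7^2 + (-5.4)^2) = sqrt(32.49 + 29.16) = sqrt(61.65) = 7.8518

|z| = 7.8518


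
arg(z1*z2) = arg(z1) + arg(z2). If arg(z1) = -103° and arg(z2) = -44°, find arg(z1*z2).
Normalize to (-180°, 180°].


arg(z1*z2) = -103° - 44° = -147°
Normalized to (-180°, 180°]: -147°

-147°


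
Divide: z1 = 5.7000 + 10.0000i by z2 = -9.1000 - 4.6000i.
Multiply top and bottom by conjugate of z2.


Conjugate of z2 = -9.1000 + 4.6000i
Numerator: (5.7000 + 10.0000i)(-9.1000 + 4.6000i) = -97.8700 - 64.7800i
Denominator: (-9.1)^2 + (-4.6)^2 = 103.97
Result = (-97.8700 - 64.7800i)/103.97

-0.9413 - 0.6231i


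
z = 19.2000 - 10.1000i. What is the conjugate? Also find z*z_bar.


z_bar = 19.2000 + 10.1000i
z*z_bar = 19.2^2 + (-10.1)^2 = 368.64 + 102.01 = 470.65

z_bar = 19.2000 + 10.1000i, z*z_bar = 470.65


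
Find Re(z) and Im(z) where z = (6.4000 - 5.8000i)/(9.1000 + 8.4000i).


Multiply by conjugate: (6.4000 - 5.8000i)(9.1000 - 8.4000i) / (9.1^2 + 8.4^2)
Numerator real = 6.4*9.1 - (5.8)*8.4 = 9.52
Numerator imag = -5.8*9.1 - 6.4*8.4 = -106.54
Denominator = 153.37
Re(z) = 9.52/153.37 = 0.0621
Im(z) = -106.54/153.37 = -0.6947

Re(z) = 0.0621, Im(z) = -0.6947


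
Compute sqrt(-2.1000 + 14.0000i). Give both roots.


|z| = sqrt(4.41+196) = 14.1566
sqrt((|z|+a)/2) = sqrt((14.1566+(-2.1))/2) = sqrt(6.0283) = 2.4553
sqrt((|z|-a)/2) = sqrt((14.1566-(-2.1))/2) = sqrt(8.1283) = 2.8510

±(2.4553 + 2.8510i) i.e. 2.4553 + 2.8510i and -2.4553 - 2.8510i


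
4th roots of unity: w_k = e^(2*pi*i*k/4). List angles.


The 4th roots of unity are cis(360k/4°) for k=0..3
Angle step = 360/4 = 90°
Primitive root: cis(90°)
Primitive root = 0 + 1.0000i

4 roots at angles: 0°, 90°, 180°, 270°


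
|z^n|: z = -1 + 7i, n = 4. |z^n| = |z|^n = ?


|z| = sqrt(1+49) = sqrt(50) = 7.0711
|z^4| = |z|^4 = (sqrt(50))^4 = 50^2 = 2500

|z^4| = 2500


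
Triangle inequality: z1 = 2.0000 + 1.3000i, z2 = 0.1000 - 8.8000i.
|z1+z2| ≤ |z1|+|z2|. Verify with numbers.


|z1| = sqrt(2^2 + 1.3^2) = sqrt(5.69) = 2.3854
|z2| = sqrt(0.1^2 + (-8.8)^2) = sqrt(77.45) = 8.8006
z1+z2 = 2.1000 - 7.5000i
|z1+z2| = sqrt(60.66) = 7.7885
|z1|+|z2| = 2.3854 + 8.8006 = 11.1860

|z1+z2| = 7.7885 ≤ |z1|+|z2| = 11.1860 (verified)


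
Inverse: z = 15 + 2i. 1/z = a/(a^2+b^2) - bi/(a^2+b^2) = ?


|z|^2 = 225+4 = 229
1/z = (15 - 2i)/229

1/z = 0.0655 - 0.0087i


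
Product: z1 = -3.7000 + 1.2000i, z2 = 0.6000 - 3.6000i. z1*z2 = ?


Real = -3.7*0.6 - 1.2*(-3.6) = -2.22 - (-4.32) = 2.1
Imag = -3.7*(-3.6) + 0.6*1.2 = 13.32 + 0.72 = 14.04

2.1000 + 14.0400i


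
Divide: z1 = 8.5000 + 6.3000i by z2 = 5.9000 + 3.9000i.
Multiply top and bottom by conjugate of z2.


Conjugate of z2 = 5.9000 - 3.9000i
Numerator: (8.5000 + 6.3000i)(5.9000 - 3.9000i) = 74.7200 + 4.0200i
Denominator: 5.9^2 + 3.9^2 = 50.02
Result = (74.7200 + 4.0200i)/50.02

1.4938 + 0.0804i


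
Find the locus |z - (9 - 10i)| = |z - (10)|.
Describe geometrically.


Equal distances means the locus is the perpendicular bisector of z1 and z2.
Midpoint = ((9+10)/2, (-10+0)/2) = (9.5000, -5.0000)

Perpendicular bisector through (9.5000, -5.0000)


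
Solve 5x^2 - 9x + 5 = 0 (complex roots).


disc = (-9)^2 - 4*5*5 = 81 - 100 = -19
sqrt(|disc|) = sqrt(19) = 4.3589
Real part = 9/(2*5) = 0.9000
Imag part = 4.3589/(2*5) = 0.4359

0.9000 ± 0.4359i


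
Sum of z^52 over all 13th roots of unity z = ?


The roots are w_k = w^k with w = e^(2*pi*i/13), and (w^k)^52 = (w^52)^k.
So S = 1 + u + u^2 + ... + u^(12) with u = w^52.
52 = 4*13 + 0, so 52 is a multiple of 13 and u = (w^13)^4 = 1.
Every one of the 13 terms equals 1: S = 13

S = 13


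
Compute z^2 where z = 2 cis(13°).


r^2 = 2^2 = 4
n*theta = 2*13° = 26° = 26° (mod 360)
a = 4*cos(26°) = 3.5952
b = 4*sin(26°) = 1.7535

4 cis(26°) = 3.5952 + 1.7535i


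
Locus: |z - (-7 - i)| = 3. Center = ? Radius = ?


|z - z0| = r is a circle with center z0 and radius r.
Center = (-7, -1), radius = 3

Circle with center (-7, -1) and radius 3


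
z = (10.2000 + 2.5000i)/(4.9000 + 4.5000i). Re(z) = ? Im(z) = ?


Multiply by conjugate: (10.2000 + 2.5000i)(4.9000 - 4.5000i) / (4.9^2 + 4.5^2)
Numerator real = 10.2*4.9 + 2.5*4.5 = 61.23
Numerator imag = 2.5*4.9 - 10.2*4.5 = -33.65
Denominator = 44.26
Re(z) = 61.23/44.26 = 1.3834
Im(z) = -33.65/44.26 = -0.7603

Re(z) = 1.3834, Im(z) = -0.7603


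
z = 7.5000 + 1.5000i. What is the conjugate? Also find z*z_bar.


z_bar = 7.5000 - 1.5000i
z*z_bar = 7.5^2 + 1.5^2 = 56.25 + 2.25 = 58.5

z_bar = 7.5000 - 1.5000i, z*z_bar = 58.5


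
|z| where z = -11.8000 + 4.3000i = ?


|z| = sqrt((-11.8)^2 + 4.3^2) = sqrt(139.24 + 18.49) = sqrt(157.73) = 12.5591

|z| = 12.5591


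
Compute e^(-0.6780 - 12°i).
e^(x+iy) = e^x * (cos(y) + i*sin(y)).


e^-0.6780 = 0.5076
cos(-12°) = 0.9781
sin(-12°) = -0.2079
Real = 0.5076*0.9781 = 0.4965
Imag = 0.5076*(-0.2079) = -0.1055

0.4965 - 0.1055i


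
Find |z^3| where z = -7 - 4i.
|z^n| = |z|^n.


|z| = sqrt(49+16) = sqrt(65) = 8.0623
|z^3| = |z|^3 = (sqrt(65))^3 = 65*sqrt(65)

|z^3| = 65*sqrt(65) ≈ 524.0468


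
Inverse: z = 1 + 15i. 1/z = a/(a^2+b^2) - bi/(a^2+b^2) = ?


|z|^2 = 1+225 = 226
1/z = (1 - 15i)/226

1/z = 0.0044 - 0.0664i


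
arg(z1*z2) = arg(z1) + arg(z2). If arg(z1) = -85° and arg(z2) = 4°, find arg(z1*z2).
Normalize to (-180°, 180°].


arg(z1*z2) = -85° + 4° = -81°
Normalized to (-180°, 180°]: -81°

-81°


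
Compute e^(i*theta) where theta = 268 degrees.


cos(268°) = -0.0349
sin(268°) = -0.9994

e^(i*268°) = -0.0349 - 0.9994i


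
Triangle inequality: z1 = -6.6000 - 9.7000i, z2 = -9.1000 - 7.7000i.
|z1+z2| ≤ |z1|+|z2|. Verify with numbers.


|z1| = sqrt((-6.6)^2 + (-9.7)^2) = sqrt(137.65) = 11.7324
|z2| = sqrt((-9.1)^2 + (-7.7)^2) = sqrt(142.1) = 11.9206
z1+z2 = -15.7000 - 17.4000i
|z1+z2| = sqrt(549.25) = 23.4361
|z1|+|z2| = 11.7324 + 11.9206 = 23.6530

|z1+z2| = 23.4361 ≤ |z1|+|z2| = 23.6530 (verified)


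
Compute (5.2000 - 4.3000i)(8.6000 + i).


Real = 5.2*8.6 - (-4.3)*1 = 44.72 - (-4.3) = 49.02
Imag = 5.2*1 + 8.6*(-4.3) = 5.2 - (36.98) = -31.78

49.0200 - 31.7800i


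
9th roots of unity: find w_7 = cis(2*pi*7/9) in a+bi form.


Angle = 360*7/9 = 280°
a = cos(280°) = 0.1736
b = sin(280°) = -0.9848

0.1736 - 0.9848i


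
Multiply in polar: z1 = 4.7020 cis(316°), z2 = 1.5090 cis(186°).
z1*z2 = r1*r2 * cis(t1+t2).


r = 4.7020 * 1.5090 = 7.0953
theta = 316° + 186° = 502° = 142° (mod 360)

7.0953 cis(142°)


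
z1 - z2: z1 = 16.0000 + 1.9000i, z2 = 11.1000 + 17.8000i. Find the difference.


Real: 16 - 11.1 = 4.9
Imag: 1.9 - 17.8 = -15.9

4.9000 - 15.9000i


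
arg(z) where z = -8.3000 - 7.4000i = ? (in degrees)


Re = -8.3, Im = -7.4
arg = atan2(-7.4, -8.3) = -138.2809 degrees

arg(z) = -138.2809 degrees


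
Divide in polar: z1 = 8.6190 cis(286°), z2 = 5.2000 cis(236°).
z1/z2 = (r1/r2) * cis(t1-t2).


r = 8.6190 / 5.2000 = 1.6575
theta = 286° - 236° = 50° = 50° (mod 360)

1.6575 cis(50°)


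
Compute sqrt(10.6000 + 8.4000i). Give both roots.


|z| = sqrt(112.36+70.56) = 13.5248
sqrt((|z|+a)/2) = sqrt((13.5248+10.6)/2) = sqrt(12.0624) = 3.4731
sqrt((|z|-a)/2) = sqrt((13.5248-10.6)/2) = sqrt(1.4624) = 1.2093

±(3.4731 + 1.2093i) i.e. 3.4731 + 1.2093i and -3.4731 - 1.2093i


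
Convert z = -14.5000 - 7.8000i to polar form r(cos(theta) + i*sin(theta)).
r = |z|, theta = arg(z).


r = sqrt(210.25+60.84) = sqrt(271.09) = 16.4648
theta = atan2(-7.8, -14.5) = -151.7228 degrees

r = 16.4648, theta = -151.7228 degrees


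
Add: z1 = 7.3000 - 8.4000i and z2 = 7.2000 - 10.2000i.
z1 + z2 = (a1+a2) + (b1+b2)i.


Real: 7.3 + 7.2 = 14.5
Imag: -8.4 - 10.2 = -18.6

14.5000 - 18.6000i


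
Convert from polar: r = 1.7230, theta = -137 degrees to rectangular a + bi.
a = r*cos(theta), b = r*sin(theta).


a = 1.7230*cos(-137°) = 1.7230*(-0.73135) = -1.2601
b = 1.7230*sin(-137°) = 1.7230*(-0.682) = -1.1751

-1.2601 - 1.1751i


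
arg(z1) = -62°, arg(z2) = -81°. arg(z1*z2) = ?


arg(z1*z2) = -62° - 81° = -143°
Normalized to (-180°, 180°]: -143°

-143°


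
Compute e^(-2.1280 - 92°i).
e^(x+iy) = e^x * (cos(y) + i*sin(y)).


e^-2.1280 = 0.1191
cos(-92°) = -0.0349
sin(-92°) = -0.9994
Real = 0.1191*(-0.0349) = -0.0042
Imag = 0.1191*(-0.9994) = -0.1190

-0.0042 - 0.1190i


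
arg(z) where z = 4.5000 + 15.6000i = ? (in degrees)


Re = 4.5, Im = 15.6
arg = atan2(15.6, 4.5) = 73.9092 degrees

arg(z) = 73.9092 degrees


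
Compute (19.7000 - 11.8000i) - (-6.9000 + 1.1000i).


Real: 19.7 + 6.9 = 26.6
Imag: -11.8 - 1.1 = -12.9

26.6000 - 12.9000i


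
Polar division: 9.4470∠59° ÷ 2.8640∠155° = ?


r = 9.4470 / 2.8640 = 3.2985
theta = 59° - 155° = -96° = 264° (mod 360)

3.2985 cis(264°)


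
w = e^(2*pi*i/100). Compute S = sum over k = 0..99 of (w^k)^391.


The roots are w_k = w^k with w = e^(2*pi*i/100), and (w^k)^391 = (w^391)^k.
So S = 1 + u + u^2 + ... + u^(99) with u = w^391.
391 = 3*100 + 91, so 391 is not a multiple of 100: u = (w^100)^3 * w^91 = w^91 ≠ 1 (w is a primitive 100th root), while u^100 = (w^100)^391 = 1.
Geometric series: S = (1 - u^100)/(1 - u) = (1 - 1)/(1 - u) = 0

S = 0


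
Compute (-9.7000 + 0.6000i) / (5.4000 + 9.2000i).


Conjugate of z2 = 5.4000 - 9.2000i
Numerator: (-9.7000 + 0.6000i)(5.4000 - 9.2000i) = -46.8600 + 92.4800i
Denominator: 5.4^2 + 9.2^2 = 113.8
Result = (-46.8600 + 92.4800i)/113.8

-0.4118 + 0.8127i


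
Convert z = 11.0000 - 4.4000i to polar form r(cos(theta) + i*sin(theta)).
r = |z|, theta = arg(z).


r = sqrt(121+19.36) = sqrt(140.36) = 11.8474
theta = atan2(-4.4, 11) = -21.8014 degrees

r = 11.8474, theta = -21.8014 degrees


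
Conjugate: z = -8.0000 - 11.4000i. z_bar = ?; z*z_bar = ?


z_bar = -8.0000 + 11.4000i
z*z_bar = (-8)^2 + (-11.4)^2 = 64 + 129.96 = 193.96

z_bar = -8.0000 + 11.4000i, z*z_bar = 193.96


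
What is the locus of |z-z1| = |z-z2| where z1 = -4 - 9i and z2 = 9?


Equal distances means the locus is the perpendicular bisector of z1 and z2.
Midpoint = ((-4+9)/2, (-9+0)/2) = (2.5000, -4.5000)

Perpendicular bisector through (2.5000, -4.5000)


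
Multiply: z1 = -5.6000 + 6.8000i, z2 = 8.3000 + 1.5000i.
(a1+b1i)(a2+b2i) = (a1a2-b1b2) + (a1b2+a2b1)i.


Real = -5.6*8.3 - 6.8*1.5 = -46.48 - 10.2 = -56.68
Imag = -5.6*1.5 + 8.3*6.8 = -8.4 + 56.44 = 48.04

-56.6800 + 48.0400i


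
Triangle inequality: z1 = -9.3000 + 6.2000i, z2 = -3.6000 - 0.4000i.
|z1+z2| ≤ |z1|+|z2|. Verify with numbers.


|z1| = sqrt((-9.3)^2 + 6.2^2) = sqrt(124.93) = 11.1772
|z2| = sqrt((-3.6)^2 + (-0.4)^2) = sqrt(13.12) = 3.6222
z1+z2 = -12.9000 + 5.8000i
|z1+z2| = sqrt(200.05) = 14.1439
|z1|+|z2| = 11.1772 + 3.6222 = 14.7994

|z1+z2| = 14.1439 ≤ |z1|+|z2| = 14.7994 (verified)


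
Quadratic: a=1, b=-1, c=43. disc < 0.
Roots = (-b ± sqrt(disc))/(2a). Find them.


disc = (-1)^2 - 4*1*43 = 1 - 172 = -171
sqrt(|disc|) = sqrt(171) = 13.0767
Real part = 1/(2*1) = 0.5000
Imag part = 13.0767/(2*1) = 6.5383

0.5000 ± 6.5383i


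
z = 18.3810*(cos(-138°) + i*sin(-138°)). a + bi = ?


a = 18.3810*cos(-138°) = 18.3810*(-0.74314) = -13.6597
b = 18.3810*sin(-138°) = 18.3810*(-0.66913) = -12.2993

-13.6597 - 12.2993i


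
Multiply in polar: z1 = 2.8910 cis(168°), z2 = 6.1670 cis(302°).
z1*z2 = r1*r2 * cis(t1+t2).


r = 2.8910 * 6.1670 = 17.8288
theta = 168° + 302° = 470° = 110° (mod 360)

17.8288 cis(110°)


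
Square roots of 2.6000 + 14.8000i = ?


|z| = sqrt(6.76+219.04) = 15.0266
sqrt((|z|+a)/2) = sqrt((15.0266+2.6)/2) = sqrt(8.8133) = 2.9687
sqrt((|z|-a)/2) = sqrt((15.0266-2.6)/2) = sqrt(6.2133) = 2.4927

±(2.9687 + 2.4927i) i.e. 2.9687 + 2.4927i and -2.9687 - 2.4927i


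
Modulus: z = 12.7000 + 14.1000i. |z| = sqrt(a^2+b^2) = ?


|z| = sqrt(12.7^2 + 14.1^2) = sqrt(161.29 + 198.81) = sqrt(360.1) = 18.9763

|z| = 18.9763


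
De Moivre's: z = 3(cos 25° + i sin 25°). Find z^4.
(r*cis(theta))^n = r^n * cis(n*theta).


r^4 = 3^4 = 81
n*theta = 4*25° = 100° = 100° (mod 360)
a = 81*cos(100°) = -14.0655
b = 81*sin(100°) = 79.7694

81 cis(100°) = -14.0655 + 79.7694i


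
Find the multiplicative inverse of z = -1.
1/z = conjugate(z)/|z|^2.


|z|^2 = 1+0 = 1
1/z = (-1 - 0i)/1

1/z = -1.0000 + 0i


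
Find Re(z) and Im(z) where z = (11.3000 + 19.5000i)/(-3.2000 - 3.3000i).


Multiply by conjugate: (11.3000 + 19.5000i)(-3.2000 + 3.3000i) / ((-3.2)^2 + (-3.3)^2)
Numerator real = 11.3*(-3.2) + 19.5*(-3.3) = -100.51
Numerator imag = 19.5*(-3.2) - 11.3*(-3.3) = -25.11
Denominator = 21.13
Re(z) = -100.51/21.13 = -4.7567
Im(z) = -25.11/21.13 = -1.1884

Re(z) = -4.7567, Im(z) = -1.1884


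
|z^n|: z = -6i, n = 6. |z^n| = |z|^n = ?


|z| = sqrt(0+36) = sqrt(36) = 6
|z^6| = |z|^6 = 6^6 = 46656

|z^6| = 46656


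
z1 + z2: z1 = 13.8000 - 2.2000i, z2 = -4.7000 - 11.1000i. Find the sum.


Real: 13.8 - 4.7 = 9.1
Imag: -2.2 - 11.1 = -13.3

9.1000 - 13.3000i


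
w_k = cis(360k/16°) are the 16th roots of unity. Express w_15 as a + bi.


Angle = 360*15/16 = 337.5°
a = cos(337.5°) = 0.9239
b = sin(337.5°) = -0.3827

0.9239 - 0.3827i


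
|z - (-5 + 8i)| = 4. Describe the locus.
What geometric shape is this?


|z - z0| = r is a circle with center z0 and radius r.
Center = (-5, 8), radius = 4

Circle with center (-5, 8) and radius 4


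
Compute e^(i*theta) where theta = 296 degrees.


cos(296°) = 0.4384
sin(296°) = -0.8988

e^(i*296°) = 0.4384 - 0.8988i


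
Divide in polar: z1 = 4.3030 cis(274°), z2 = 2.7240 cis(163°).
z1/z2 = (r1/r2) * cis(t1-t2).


r = 4.3030 / 2.7240 = 1.5797
theta = 274° - 163° = 111° = 111° (mod 360)

1.5797 cis(111°)


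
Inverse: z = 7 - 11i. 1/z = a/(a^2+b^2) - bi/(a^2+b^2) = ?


|z|^2 = 49+121 = 170
1/z = (7 + 11i)/170

1/z = 0.0412 + 0.0647i


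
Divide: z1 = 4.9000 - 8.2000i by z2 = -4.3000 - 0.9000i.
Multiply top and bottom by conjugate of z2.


Conjugate of z2 = -4.3000 + 0.9000i
Numerator: (4.9000 - 8.2000i)(-4.3000 + 0.9000i) = -13.6900 + 39.6700i
Denominator: (-4.3)^2 + (-0.9)^2 = 19.3
Result = (-13.6900 + 39.6700i)/19.3

-0.7093 + 2.0554i


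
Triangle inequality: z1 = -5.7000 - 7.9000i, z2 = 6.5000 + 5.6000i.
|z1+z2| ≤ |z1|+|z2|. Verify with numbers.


|z1| = sqrt((-5.7)^2 + (-7.9)^2) = sqrt(94.9) = 9.7417
|z2| = sqrt(6.5^2 + 5.6^2) = sqrt(73.61) = 8.5796
z1+z2 = 0.8000 - 2.3000i
|z1+z2| = sqrt(5.93) = 2.4352
|z1|+|z2| = 9.7417 + 8.5796 = 18.3213

|z1+z2| = 2.4352 ≤ |z1|+|z2| = 18.3213 (verified)


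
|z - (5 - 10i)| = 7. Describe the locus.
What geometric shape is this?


|z - z0| = r is a circle with center z0 and radius r.
Center = (5, -10), radius = 7

Circle with center (5, -10) and radius 7


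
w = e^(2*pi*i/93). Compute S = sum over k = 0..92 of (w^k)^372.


The roots are w_k = w^k with w = e^(2*pi*i/93), and (w^k)^372 = (w^372)^k.
So S = 1 + u + u^2 + ... + u^(92) with u = w^372.
372 = 4*93 + 0, so 372 is a multiple of 93 and u = (w^93)^4 = 1.
Every one of the 93 terms equals 1: S = 93

S = 93


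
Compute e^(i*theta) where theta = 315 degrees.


cos(315°) = 0.7071
sin(315°) = -0.7071

e^(i*315°) = 0.7071 - 0.7071i


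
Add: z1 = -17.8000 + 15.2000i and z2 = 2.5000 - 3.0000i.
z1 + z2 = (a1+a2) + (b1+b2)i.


Real: -17.8 + 2.5 = -15.3
Imag: 15.2 - 3 = 12.2

-15.3000 + 12.2000i


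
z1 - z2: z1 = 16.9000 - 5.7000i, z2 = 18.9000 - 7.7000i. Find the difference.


Real: 16.9 - 18.9 = -2
Imag: -5.7 + 7.7 = 2

-2.0000 + 2.0000i


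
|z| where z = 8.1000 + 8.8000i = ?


|z| = sqrt(8.1^2 + 8.8^2) = sqrt(65.61 + 77.44) = sqrt(143.05) = 11.9604

|z| = 11.9604


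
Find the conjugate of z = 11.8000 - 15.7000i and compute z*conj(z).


z_bar = 11.8000 + 15.7000i
z*z_bar = 11.8^2 + (-15.7)^2 = 139.24 + 246.49 = 385.73

z_bar = 11.8000 + 15.7000i, z*z_bar = 385.73


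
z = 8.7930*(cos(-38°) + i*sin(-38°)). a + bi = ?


a = 8.7930*cos(-38°) = 8.7930*0.78801 = 6.9290
b = 8.7930*sin(-38°) = 8.7930*(-0.61566) = -5.4135

6.9290 - 5.4135i


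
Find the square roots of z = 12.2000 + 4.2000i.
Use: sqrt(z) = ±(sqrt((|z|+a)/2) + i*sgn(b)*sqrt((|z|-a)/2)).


|z| = sqrt(148.84+17.64) = 12.9027
sqrt((|z|+a)/2) = sqrt((12.9027+12.2)/2) = sqrt(12.5514) = 3.5428
sqrt((|z|-a)/2) = sqrt((12.9027-12.2)/2) = sqrt(0.3514) = 0.5928

±(3.5428 + 0.5928i) i.e. 3.5428 + 0.5928i and -3.5428 - 0.5928i


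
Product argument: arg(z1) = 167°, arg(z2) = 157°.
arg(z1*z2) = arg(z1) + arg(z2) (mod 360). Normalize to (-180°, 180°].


arg(z1*z2) = 167° + 157° = 324°
Normalized to (-180°, 180°]: -36°

-36°


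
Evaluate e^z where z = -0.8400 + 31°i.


e^-0.8400 = 0.4317
cos(31°) = 0.85717
sin(31°) = 0.515
Real = 0.4317*0.85717 = 0.3700
Imag = 0.4317*0.515 = 0.2223

0.3700 + 0.2223i


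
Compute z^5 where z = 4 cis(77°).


r^5 = 4^5 = 1024
n*theta = 5*77° = 385° = 25° (mod 360)
a = 1024*cos(25°) = 928.0592
b = 1024*sin(25°) = 432.7611

1024 cis(25°) = 928.0592 + 432.7611i


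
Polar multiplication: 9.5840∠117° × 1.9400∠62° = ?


r = 9.5840 * 1.9400 = 18.5930
theta = 117° + 62° = 179° = 179° (mod 360)

18.5930 cis(179°)


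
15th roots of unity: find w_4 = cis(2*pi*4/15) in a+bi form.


Angle = 360*4/15 = 96°
a = cos(96°) = -0.1045
b = sin(96°) = 0.9945

-0.1045 + 0.9945i


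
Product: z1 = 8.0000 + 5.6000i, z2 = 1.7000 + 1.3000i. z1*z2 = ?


Real = 8*1.7 - 5.6*1.3 = 13.6 - 7.28 = 6.32
Imag = 8*1.3 + 1.7*5.6 = 10.4 + 9.52 = 19.92

6.3200 + 19.9200i


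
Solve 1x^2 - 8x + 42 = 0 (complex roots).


disc = (-8)^2 - 4*1*42 = 64 - 168 = -104
sqrt(|disc|) = sqrt(104) = 10.1980
Real part = 8/(2*1) = 4.0000
Imag part = 10.1980/(2*1) = 5.0990

4.0000 ± 5.0990i


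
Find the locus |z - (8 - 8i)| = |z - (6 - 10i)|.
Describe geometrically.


Equal distances means the locus is the perpendicular bisector of z1 and z2.
Midpoint = ((8+6)/2, (-8+(-10))/2) = (7.0000, -9.0000)

Perpendicular bisector through (7.0000, -9.0000)


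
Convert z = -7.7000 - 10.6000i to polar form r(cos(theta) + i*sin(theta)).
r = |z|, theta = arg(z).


r = sqrt(59.29+112.36) = sqrt(171.65) = 13.1015
theta = atan2(-10.6, -7.7) = -125.9952 degrees

r = 13.1015, theta = -125.9952 degrees


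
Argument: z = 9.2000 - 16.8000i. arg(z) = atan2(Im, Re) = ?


Re = 9.2, Im = -16.8
arg = atan2(-16.8, 9.2) = -61.2940 degrees

arg(z) = -61.2940 degrees


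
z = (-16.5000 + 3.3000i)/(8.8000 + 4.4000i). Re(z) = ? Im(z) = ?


Multiply by conjugate: (-16.5000 + 3.3000i)(8.8000 - 4.4000i) / (8.8^2 + 4.4^2)
Numerator real = -16.5*8.8 + 3.3*4.4 = -130.68
Numerator imag = 3.3*8.8 - (-16.5)*4.4 = 101.64
Denominator = 96.8
Re(z) = -130.68/96.8 = -1.3500
Im(z) = 101.64/96.8 = 1.0500

Re(z) = -1.3500, Im(z) = 1.0500


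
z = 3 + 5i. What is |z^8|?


|z| = sqrt(9+25) = sqrt(34) = 5.8310
|z^8| = |z|^8 = (sqrt(34))^8 = 34^4 = 1336336

|z^8| = 1336336


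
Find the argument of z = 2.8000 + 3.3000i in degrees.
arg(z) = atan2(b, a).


Re = 2.8, Im = 3.3
arg = atan2(3.3, 2.8) = 49.6859 degrees

arg(z) = 49.6859 degrees


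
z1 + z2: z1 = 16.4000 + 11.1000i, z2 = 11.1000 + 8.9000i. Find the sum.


Real: 16.4 + 11.1 = 27.5
Imag: 11.1 + 8.9 = 20

27.5000 + 20.0000i


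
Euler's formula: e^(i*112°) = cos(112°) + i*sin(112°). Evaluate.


cos(112°) = -0.3746
sin(112°) = 0.9272

e^(i*112°) = -0.3746 + 0.9272i


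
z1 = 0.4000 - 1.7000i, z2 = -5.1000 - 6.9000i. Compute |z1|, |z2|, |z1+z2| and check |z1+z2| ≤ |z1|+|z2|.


|z1| = sqrt(0.4^2 + (-1.7)^2) = sqrt(3.05) = 1.7464
|z2| = sqrt((-5.1)^2 + (-6.9)^2) = sqrt(73.62) = 8.5802
z1+z2 = -4.7000 - 8.6000i
|z1+z2| = sqrt(96.05) = 9.8005
|z1|+|z2| = 1.7464 + 8.5802 = 10.3266

|z1+z2| = 9.8005 ≤ |z1|+|z2| = 10.3266 (verified)


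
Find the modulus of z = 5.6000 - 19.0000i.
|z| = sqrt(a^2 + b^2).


|z| = sqrt(5.6^2 + (-19)^2) = sqrt(31.36 + 361) = sqrt(392.36) = 19.8081

|z| = 19.8081


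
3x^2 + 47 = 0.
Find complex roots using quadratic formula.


disc = 0^2 - 4*3*47 = 0 - 564 = -564
sqrt(|disc|) = sqrt(564) = 23.7487
Real part = 0/(2*3) = 0
Imag part = 23.7487/(2*3) = 3.9581

0 ± 3.9581i


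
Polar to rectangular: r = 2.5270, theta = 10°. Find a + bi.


a = 2.5270*cos(10°) = 2.5270*0.9848 = 2.4886
b = 2.5270*sin(10°) = 2.5270*0.17365 = 0.4388

2.4886 + 0.4388i


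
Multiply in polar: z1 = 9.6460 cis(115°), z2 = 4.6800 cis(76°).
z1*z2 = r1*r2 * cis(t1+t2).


r = 9.6460 * 4.6800 = 45.1433
theta = 115° + 76° = 191° = 191° (mod 360)

45.1433 cis(191°)


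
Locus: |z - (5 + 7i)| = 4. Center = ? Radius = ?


|z - z0| = r is a circle with center z0 and radius r.
Center = (5, 7), radius = 4

Circle with center (5, 7) and radius 4


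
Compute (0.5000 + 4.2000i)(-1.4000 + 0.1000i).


Real = 0.5*(-1.4) - 4.2*0.1 = -0.7 - 0.42 = -1.12
Imag = 0.5*0.1 - (1.4)*4.2 = 0.05 - (5.88) = -5.83

-1.1200 - 5.8300i


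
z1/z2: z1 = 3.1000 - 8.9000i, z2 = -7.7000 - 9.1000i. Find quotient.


Conjugate of z2 = -7.7000 + 9.1000i
Numerator: (3.1000 - 8.9000i)(-7.7000 + 9.1000i) = 57.1200 + 96.7400i
Denominator: (-7.7)^2 + (-9.1)^2 = 142.1
Result = (57.1200 + 96.7400i)/142.1

0.4020 + 0.6808i


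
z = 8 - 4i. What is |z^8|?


|z| = sqrt(64+16) = sqrt(80) = 8.9443
|z^8| = |z|^8 = (sqrt(80))^8 = 80^4 = 40960000

|z^8| = 40960000


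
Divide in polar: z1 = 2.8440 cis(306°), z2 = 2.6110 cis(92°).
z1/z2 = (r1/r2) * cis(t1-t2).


r = 2.8440 / 2.6110 = 1.0892
theta = 306° - 92° = 214° = 214° (mod 360)

1.0892 cis(214°)


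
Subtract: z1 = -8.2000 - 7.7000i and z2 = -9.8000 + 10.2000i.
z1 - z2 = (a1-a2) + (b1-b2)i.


Real: -8.2 + 9.8 = 1.6
Imag: -7.7 - 10.2 = -17.9

1.6000 - 17.9000i


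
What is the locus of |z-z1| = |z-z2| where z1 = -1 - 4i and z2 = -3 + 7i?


Equal distances means the locus is the perpendicular bisector of z1 and z2.
Midpoint = ((-1+(-3))/2, (-4+7)/2) = (-2.0000, 1.5000)

Perpendicular bisector through (-2.0000, 1.5000)


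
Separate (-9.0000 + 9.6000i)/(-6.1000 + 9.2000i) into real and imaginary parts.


Multiply by conjugate: (-9.0000 + 9.6000i)(-6.1000 - 9.2000i) / ((-6.1)^2 + 9.2^2)
Numerator real = -9*(-6.1) + 9.6*9.2 = 143.22
Numerator imag = 9.6*(-6.1) - (-9)*9.2 = 24.24
Denominator = 121.85
Re(z) = 143.22/121.85 = 1.1754
Im(z) = 24.24/121.85 = 0.1989

Re(z) = 1.1754, Im(z) = 0.1989


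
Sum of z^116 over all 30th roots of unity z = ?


The roots are w_k = w^k with w = e^(2*pi*i/30), and (w^k)^116 = (w^116)^k.
So S = 1 + u + u^2 + ... + u^(29) with u = w^116.
116 = 3*30 + 26, so 116 is not a multiple of 30: u = (w^30)^3 * w^26 = w^26 ≠ 1 (w is a primitive 30th root), while u^30 = (w^30)^116 = 1.
Geometric series: S = (1 - u^30)/(1 - u) = (1 - 1)/(1 - u) = 0

S = 0


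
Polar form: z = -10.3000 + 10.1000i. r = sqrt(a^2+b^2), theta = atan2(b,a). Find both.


r = sqrt(106.09+102.01) = sqrt(208.1) = 14.4257
theta = atan2(10.1, -10.3) = 135.5617 degrees

r = 14.4257, theta = 135.5617 degrees


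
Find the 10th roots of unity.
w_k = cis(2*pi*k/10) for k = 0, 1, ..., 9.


The 10th roots of unity are cis(360k/10°) for k=0..9
Angle step = 360/10 = 36°
Primitive root: cis(36°)
Primitive root = 0.8090 + 0.5878i

10 roots at angles: 0°, 36°, 72°, 108°, 144°, 180°, 216°, 252°, 288°, 324°


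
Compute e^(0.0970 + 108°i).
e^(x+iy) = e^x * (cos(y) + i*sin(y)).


e^0.0970 = 1.10186
cos(108°) = -0.309
sin(108°) = 0.95106
Real = 1.10186*(-0.309) = -0.3405
Imag = 1.10186*0.95106 = 1.0479

-0.3405 + 1.0479i


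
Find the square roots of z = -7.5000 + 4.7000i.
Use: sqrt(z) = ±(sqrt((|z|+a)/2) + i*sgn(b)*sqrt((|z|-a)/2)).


|z| = sqrt(56.25+22.09) = 8.8510
sqrt((|z|+a)/2) = sqrt((8.8510+(-7.5))/2) = sqrt(0.6755) = 0.8219
sqrt((|z|-a)/2) = sqrt((8.8510-(-7.5))/2) = sqrt(8.1755) = 2.8593

±(0.8219 + 2.8593i) i.e. 0.8219 + 2.8593i and -0.8219 - 2.8593i


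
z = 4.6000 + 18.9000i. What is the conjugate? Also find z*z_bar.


z_bar = 4.6000 - 18.9000i
z*z_bar = 4.6^2 + 18.9^2 = 21.16 + 357.21 = 378.37

z_bar = 4.6000 - 18.9000i, z*z_bar = 378.37


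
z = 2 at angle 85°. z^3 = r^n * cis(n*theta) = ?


r^3 = 2^3 = 8
n*theta = 3*85° = 255° = 255° (mod 360)
a = 8*cos(255°) = -2.0706
b = 8*sin(255°) = -7.7274

8 cis(255°) = -2.0706 - 7.7274i


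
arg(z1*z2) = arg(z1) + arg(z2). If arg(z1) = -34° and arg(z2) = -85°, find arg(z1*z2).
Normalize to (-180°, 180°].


arg(z1*z2) = -34° - 85° = -119°
Normalized to (-180°, 180°]: -119°

-119°


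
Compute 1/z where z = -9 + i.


|z|^2 = 81+1 = 82
1/z = (-9 - 1i)/82

1/z = -0.1098 - 0.0122i


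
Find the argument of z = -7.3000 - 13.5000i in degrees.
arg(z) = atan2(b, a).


Re = -7.3, Im = -13.5
arg = atan2(-13.5, -7.3) = -118.4019 degrees

arg(z) = -118.4019 degrees


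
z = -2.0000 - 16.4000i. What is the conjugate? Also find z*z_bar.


z_bar = -2.0000 + 16.4000i
z*z_bar = (-2)^2 + (-16.4)^2 = 4 + 268.96 = 272.96

z_bar = -2.0000 + 16.4000i, z*z_bar = 272.96


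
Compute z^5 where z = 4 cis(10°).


r^5 = 4^5 = 1024
n*theta = 5*10° = 50° = 50° (mod 360)
a = 1024*cos(50°) = 658.2145
b = 1024*sin(50°) = 784.4295

1024 cis(50°) = 658.2145 + 784.4295i


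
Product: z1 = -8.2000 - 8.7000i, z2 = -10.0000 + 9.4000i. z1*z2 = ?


Real = -8.2*(-10) - (-8.7)*9.4 = 82 - (-81.78) = 163.78
Imag = -8.2*9.4 - (10)*(-8.7) = -77.08 + 87 = 9.92

163.7800 + 9.9200i


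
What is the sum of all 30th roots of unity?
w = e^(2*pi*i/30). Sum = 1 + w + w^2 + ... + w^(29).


The sum of all 30th roots of unity is 0.
Geometric series: (1 - w^30)/(1 - w) = (1-1)/(1-w) = 0 since w^30 = 1, w ≠ 1.
Alternatively: coefficient of z^29 in z^30 - 1 is 0.

0


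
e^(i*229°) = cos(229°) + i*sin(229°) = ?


cos(229°) = -0.6561
sin(229°) = -0.7547

e^(i*229°) = -0.6561 - 0.7547i


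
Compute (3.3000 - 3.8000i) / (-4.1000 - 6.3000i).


Conjugate of z2 = -4.1000 + 6.3000i
Numerator: (3.3000 - 3.8000i)(-4.1000 + 6.3000i) = 10.4100 + 36.3700i
Denominator: (-4.1)^2 + (-6.3)^2 = 56.5
Result = (10.4100 + 36.3700i)/56.5

0.1842 + 0.6437i


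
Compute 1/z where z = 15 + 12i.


|z|^2 = 225+144 = 369
1/z = (15 - 12i)/369

1/z = 0.0407 - 0.0325i


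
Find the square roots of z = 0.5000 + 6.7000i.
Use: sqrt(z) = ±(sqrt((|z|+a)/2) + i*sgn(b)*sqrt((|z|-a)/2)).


|z| = sqrt(0.25+44.89) = 6.7186
sqrt((|z|+a)/2) = sqrt((6.7186+0.5)/2) = sqrt(3.6093) = 1.8998
sqrt((|z|-a)/2) = sqrt((6.7186-0.5)/2) = sqrt(3.1093) = 1.7633

±(1.8998 + 1.7633i) i.e. 1.8998 + 1.7633i and -1.8998 - 1.7633i


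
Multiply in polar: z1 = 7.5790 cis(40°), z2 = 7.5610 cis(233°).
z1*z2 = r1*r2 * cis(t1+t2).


r = 7.5790 * 7.5610 = 57.3048
theta = 40° + 233° = 273° = 273° (mod 360)

57.3048 cis(273°)


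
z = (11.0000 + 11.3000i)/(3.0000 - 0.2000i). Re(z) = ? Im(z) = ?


Multiply by conjugate: (11.0000 + 11.3000i)(3.0000 + 0.2000i) / (3^2 + (-0.2)^2)
Numerator real = 11*3 + 11.3*(-0.2) = 30.74
Numerator imag = 11.3*3 - 11*(-0.2) = 36.1
Denominator = 9.04
Re(z) = 30.74/9.04 = 3.4004
Im(z) = 36.1/9.04 = 3.9934

Re(z) = 3.4004, Im(z) = 3.9934


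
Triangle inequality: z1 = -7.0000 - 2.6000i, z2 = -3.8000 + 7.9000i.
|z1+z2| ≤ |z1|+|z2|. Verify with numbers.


|z1| = sqrt((-7)^2 + (-2.6)^2) = sqrt(55.76) = 7.4673
|z2| = sqrt((-3.8)^2 + 7.9^2) = sqrt(76.85) = 8.7664
z1+z2 = -10.8000 + 5.3000i
|z1+z2| = sqrt(144.73) = 12.0304
|z1|+|z2| = 7.4673 + 8.7664 = 16.2337

|z1+z2| = 12.0304 ≤ |z1|+|z2| = 16.2337 (verified)


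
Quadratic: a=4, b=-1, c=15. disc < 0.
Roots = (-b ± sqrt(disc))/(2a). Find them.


disc = (-1)^2 - 4*4*15 = 1 - 240 = -239
sqrt(|disc|) = sqrt(239) = 15.4596
Real part = 1/(2*4) = 0.1250
Imag part = 15.4596/(2*4) = 1.9325

0.1250 ± 1.9325i


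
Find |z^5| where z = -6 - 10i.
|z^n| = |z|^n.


|z| = sqrt(36+100) = sqrt(136) = 11.6619
|z^5| = |z|^5 = (sqrt(136))^5 = 136^2 * sqrt(136) = 18496*sqrt(136)

|z^5| = 18496*sqrt(136) ≈ 215698.5725


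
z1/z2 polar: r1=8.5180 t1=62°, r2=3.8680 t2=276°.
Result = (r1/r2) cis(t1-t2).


r = 8.5180 / 3.8680 = 2.2022
theta = 62° - 276° = -214° = 146° (mod 360)

2.2022 cis(146°)


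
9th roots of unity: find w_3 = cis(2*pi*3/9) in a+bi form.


Angle = 360*3/9 = 120°
a = cos(120°) = -0.5000
b = sin(120°) = 0.8660

-0.5000 + 0.8660i


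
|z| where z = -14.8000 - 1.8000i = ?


|z| = sqrt((-14.8)^2 + (-1.8)^2) = sqrt(219.04 + 3.24) = sqrt(222.28) = 14.9091

|z| = 14.9091


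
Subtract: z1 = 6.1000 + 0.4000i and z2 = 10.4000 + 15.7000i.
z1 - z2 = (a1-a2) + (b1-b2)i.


Real: 6.1 - 10.4 = -4.3
Imag: 0.4 - 15.7 = -15.3

-4.3000 - 15.3000i


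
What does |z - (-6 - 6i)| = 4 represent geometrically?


|z - z0| = r is a circle with center z0 and radius r.
Center = (-6, -6), radius = 4

Circle with center (-6, -6) and radius 4


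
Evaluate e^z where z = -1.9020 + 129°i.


e^-1.9020 = 0.14927
cos(129°) = -0.6293
sin(129°) = 0.7771
Real = 0.14927*(-0.6293) = -0.0939
Imag = 0.14927*0.7771 = 0.1160

-0.0939 + 0.1160i


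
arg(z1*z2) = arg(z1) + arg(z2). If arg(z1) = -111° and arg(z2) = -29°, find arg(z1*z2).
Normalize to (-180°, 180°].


arg(z1*z2) = -111° - 29° = -140°
Normalized to (-180°, 180°]: -140°

-140°


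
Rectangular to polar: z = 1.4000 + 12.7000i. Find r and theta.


r = sqrt(1.96+161.29) = sqrt(163.25) = 12.7769
theta = atan2(12.7, 1.4) = 83.7093 degrees

r = 12.7769, theta = 83.7093 degrees


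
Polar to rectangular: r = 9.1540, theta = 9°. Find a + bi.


a = 9.1540*cos(9°) = 9.1540*0.98769 = 9.0413
b = 9.1540*sin(9°) = 9.1540*0.15643 = 1.4320

9.0413 + 1.4320i


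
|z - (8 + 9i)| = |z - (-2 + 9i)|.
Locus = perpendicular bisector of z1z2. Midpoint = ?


Equal distances means the locus is the perpendicular bisector of z1 and z2.
Midpoint = ((8+(-2))/2, (9+9)/2) = (3.0000, 9.0000)

Perpendicular bisector through (3.0000, 9.0000)


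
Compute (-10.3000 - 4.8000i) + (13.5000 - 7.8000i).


Real: -10.3 + 13.5 = 3.2
Imag: -4.8 - 7.8 = -12.6

3.2000 - 12.6000i


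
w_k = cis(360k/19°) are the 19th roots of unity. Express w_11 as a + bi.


Angle = 360*11/19 = 208.4211°
a = cos(208.4211°) = -0.8795
b = sin(208.4211°) = -0.4759

-0.8795 - 0.4759i


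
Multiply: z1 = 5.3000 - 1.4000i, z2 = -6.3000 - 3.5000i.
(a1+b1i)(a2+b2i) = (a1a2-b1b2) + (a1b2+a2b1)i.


Real = 5.3*(-6.3) - (-1.4)*(-3.5) = -33.39 - 4.9 = -38.29
Imag = 5.3*(-3.5) - (6.3)*(-1.4) = -18.55 + 8.82 = -9.73

-38.2900 - 9.7300i


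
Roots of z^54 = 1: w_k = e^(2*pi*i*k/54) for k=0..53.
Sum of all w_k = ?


The sum of all 54th roots of unity is 0.
Geometric series: (1 - w^54)/(1 - w) = (1-1)/(1-w) = 0 since w^54 = 1, w ≠ 1.
Alternatively: coefficient of z^53 in z^54 - 1 is 0.

0


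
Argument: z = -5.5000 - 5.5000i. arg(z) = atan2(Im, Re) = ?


Re = -5.5, Im = -5.5
arg = atan2(-5.5, -5.5) = -135.0000 degrees

arg(z) = -135.0000 degrees


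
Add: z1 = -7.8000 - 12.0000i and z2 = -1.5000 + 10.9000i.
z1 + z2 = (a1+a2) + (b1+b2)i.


Real: -7.8 - 1.5 = -9.3
Imag: -12 + 10.9 = -1.1

-9.3000 - 1.1000i


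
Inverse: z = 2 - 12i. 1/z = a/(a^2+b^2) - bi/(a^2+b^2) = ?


|z|^2 = 4+144 = 148
1/z = (2 + 12i)/148

1/z = 0.0135 + 0.0811i
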